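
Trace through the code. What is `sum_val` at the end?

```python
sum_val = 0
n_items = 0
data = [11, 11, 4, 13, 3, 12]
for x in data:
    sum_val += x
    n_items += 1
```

Let's trace through this code step by step.

Initialize: sum_val = 0
Initialize: n_items = 0
Initialize: data = [11, 11, 4, 13, 3, 12]
Entering loop: for x in data:

After execution: sum_val = 54
54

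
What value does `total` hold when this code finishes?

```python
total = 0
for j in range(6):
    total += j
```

Let's trace through this code step by step.

Initialize: total = 0
Entering loop: for j in range(6):

After execution: total = 15
15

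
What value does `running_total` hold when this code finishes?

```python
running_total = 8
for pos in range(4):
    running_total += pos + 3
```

Let's trace through this code step by step.

Initialize: running_total = 8
Entering loop: for pos in range(4):

After execution: running_total = 26
26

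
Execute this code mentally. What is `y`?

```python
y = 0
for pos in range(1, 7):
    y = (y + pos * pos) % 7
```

Let's trace through this code step by step.

Initialize: y = 0
Entering loop: for pos in range(1, 7):

After execution: y = 0
0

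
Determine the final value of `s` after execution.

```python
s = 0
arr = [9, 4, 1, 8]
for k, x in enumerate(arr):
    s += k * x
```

Let's trace through this code step by step.

Initialize: s = 0
Initialize: arr = [9, 4, 1, 8]
Entering loop: for k, x in enumerate(arr):

After execution: s = 30
30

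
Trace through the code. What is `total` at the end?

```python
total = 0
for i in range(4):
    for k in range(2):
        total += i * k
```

Let's trace through this code step by step.

Initialize: total = 0
Entering loop: for i in range(4):

After execution: total = 6
6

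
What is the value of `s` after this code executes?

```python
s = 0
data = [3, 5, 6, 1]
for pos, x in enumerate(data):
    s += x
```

Let's trace through this code step by step.

Initialize: s = 0
Initialize: data = [3, 5, 6, 1]
Entering loop: for pos, x in enumerate(data):

After execution: s = 15
15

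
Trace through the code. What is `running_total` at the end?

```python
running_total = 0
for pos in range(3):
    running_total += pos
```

Let's trace through this code step by step.

Initialize: running_total = 0
Entering loop: for pos in range(3):

After execution: running_total = 3
3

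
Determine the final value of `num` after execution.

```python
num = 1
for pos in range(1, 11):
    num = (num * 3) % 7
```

Let's trace through this code step by step.

Initialize: num = 1
Entering loop: for pos in range(1, 11):

After execution: num = 4
4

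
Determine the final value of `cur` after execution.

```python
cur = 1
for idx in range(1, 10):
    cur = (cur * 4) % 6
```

Let's trace through this code step by step.

Initialize: cur = 1
Entering loop: for idx in range(1, 10):

After execution: cur = 4
4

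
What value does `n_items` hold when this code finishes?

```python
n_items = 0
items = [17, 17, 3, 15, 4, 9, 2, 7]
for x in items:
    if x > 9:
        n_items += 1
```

Let's trace through this code step by step.

Initialize: n_items = 0
Initialize: items = [17, 17, 3, 15, 4, 9, 2, 7]
Entering loop: for x in items:

After execution: n_items = 3
3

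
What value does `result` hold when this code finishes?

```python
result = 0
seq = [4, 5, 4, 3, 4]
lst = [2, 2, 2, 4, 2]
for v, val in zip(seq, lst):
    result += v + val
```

Let's trace through this code step by step.

Initialize: result = 0
Initialize: seq = [4, 5, 4, 3, 4]
Initialize: lst = [2, 2, 2, 4, 2]
Entering loop: for v, val in zip(seq, lst):

After execution: result = 32
32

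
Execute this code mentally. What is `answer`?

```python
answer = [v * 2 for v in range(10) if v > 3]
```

Let's trace through this code step by step.

Initialize: answer = [v * 2 for v in range(10) if v > 3]

After execution: answer = [8, 10, 12, 14, 16, 18]
[8, 10, 12, 14, 16, 18]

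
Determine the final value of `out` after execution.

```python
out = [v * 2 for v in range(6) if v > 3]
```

Let's trace through this code step by step.

Initialize: out = [v * 2 for v in range(6) if v > 3]

After execution: out = [8, 10]
[8, 10]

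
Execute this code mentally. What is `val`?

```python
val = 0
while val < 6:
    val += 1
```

Let's trace through this code step by step.

Initialize: val = 0
Entering loop: while val < 6:

After execution: val = 6
6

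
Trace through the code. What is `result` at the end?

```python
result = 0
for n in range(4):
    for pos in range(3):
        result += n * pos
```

Let's trace through this code step by step.

Initialize: result = 0
Entering loop: for n in range(4):

After execution: result = 18
18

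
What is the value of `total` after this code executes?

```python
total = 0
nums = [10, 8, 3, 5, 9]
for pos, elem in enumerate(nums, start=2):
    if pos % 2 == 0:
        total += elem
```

Let's trace through this code step by step.

Initialize: total = 0
Initialize: nums = [10, 8, 3, 5, 9]
Entering loop: for pos, elem in enumerate(nums, start=2):

After execution: total = 22
22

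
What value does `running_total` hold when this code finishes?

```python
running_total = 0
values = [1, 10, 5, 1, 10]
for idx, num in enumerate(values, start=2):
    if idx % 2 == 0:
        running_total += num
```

Let's trace through this code step by step.

Initialize: running_total = 0
Initialize: values = [1, 10, 5, 1, 10]
Entering loop: for idx, num in enumerate(values, start=2):

After execution: running_total = 16
16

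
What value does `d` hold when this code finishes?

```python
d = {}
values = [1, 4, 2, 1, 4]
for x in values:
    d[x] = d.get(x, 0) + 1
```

Let's trace through this code step by step.

Initialize: d = {}
Initialize: values = [1, 4, 2, 1, 4]
Entering loop: for x in values:

After execution: d = {1: 2, 4: 2, 2: 1}
{1: 2, 4: 2, 2: 1}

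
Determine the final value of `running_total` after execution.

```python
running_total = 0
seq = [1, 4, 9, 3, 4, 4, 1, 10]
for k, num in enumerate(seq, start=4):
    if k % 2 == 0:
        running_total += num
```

Let's trace through this code step by step.

Initialize: running_total = 0
Initialize: seq = [1, 4, 9, 3, 4, 4, 1, 10]
Entering loop: for k, num in enumerate(seq, start=4):

After execution: running_total = 15
15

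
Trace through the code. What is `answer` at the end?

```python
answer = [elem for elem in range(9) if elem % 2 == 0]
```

Let's trace through this code step by step.

Initialize: answer = [elem for elem in range(9) if elem % 2 == 0]

After execution: answer = [0, 2, 4, 6, 8]
[0, 2, 4, 6, 8]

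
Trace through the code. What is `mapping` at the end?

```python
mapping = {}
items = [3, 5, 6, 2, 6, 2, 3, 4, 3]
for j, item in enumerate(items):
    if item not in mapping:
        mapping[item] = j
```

Let's trace through this code step by step.

Initialize: mapping = {}
Initialize: items = [3, 5, 6, 2, 6, 2, 3, 4, 3]
Entering loop: for j, item in enumerate(items):

After execution: mapping = {3: 0, 5: 1, 6: 2, 2: 3, 4: 7}
{3: 0, 5: 1, 6: 2, 2: 3, 4: 7}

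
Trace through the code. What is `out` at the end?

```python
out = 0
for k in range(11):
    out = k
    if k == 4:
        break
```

Let's trace through this code step by step.

Initialize: out = 0
Entering loop: for k in range(11):

After execution: out = 4
4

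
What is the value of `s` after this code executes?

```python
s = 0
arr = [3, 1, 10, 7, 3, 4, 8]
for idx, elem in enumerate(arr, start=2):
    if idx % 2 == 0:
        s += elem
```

Let's trace through this code step by step.

Initialize: s = 0
Initialize: arr = [3, 1, 10, 7, 3, 4, 8]
Entering loop: for idx, elem in enumerate(arr, start=2):

After execution: s = 24
24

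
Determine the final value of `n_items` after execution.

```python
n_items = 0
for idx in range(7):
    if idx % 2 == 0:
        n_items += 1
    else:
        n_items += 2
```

Let's trace through this code step by step.

Initialize: n_items = 0
Entering loop: for idx in range(7):

After execution: n_items = 10
10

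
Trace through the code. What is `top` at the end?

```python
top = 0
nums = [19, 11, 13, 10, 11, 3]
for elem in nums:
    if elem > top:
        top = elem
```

Let's trace through this code step by step.

Initialize: top = 0
Initialize: nums = [19, 11, 13, 10, 11, 3]
Entering loop: for elem in nums:

After execution: top = 19
19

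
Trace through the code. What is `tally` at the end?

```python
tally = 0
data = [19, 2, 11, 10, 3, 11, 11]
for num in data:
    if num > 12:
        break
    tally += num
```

Let's trace through this code step by step.

Initialize: tally = 0
Initialize: data = [19, 2, 11, 10, 3, 11, 11]
Entering loop: for num in data:

After execution: tally = 0
0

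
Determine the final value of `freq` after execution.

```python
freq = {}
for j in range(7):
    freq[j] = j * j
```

Let's trace through this code step by step.

Initialize: freq = {}
Entering loop: for j in range(7):

After execution: freq = {0: 0, 1: 1, 2: 4, 3: 9, 4: 16, 5: 25, 6: 36}
{0: 0, 1: 1, 2: 4, 3: 9, 4: 16, 5: 25, 6: 36}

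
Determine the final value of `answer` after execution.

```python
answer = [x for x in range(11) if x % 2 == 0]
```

Let's trace through this code step by step.

Initialize: answer = [x for x in range(11) if x % 2 == 0]

After execution: answer = [0, 2, 4, 6, 8, 10]
[0, 2, 4, 6, 8, 10]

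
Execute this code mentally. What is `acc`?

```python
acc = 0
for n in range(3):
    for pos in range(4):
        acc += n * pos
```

Let's trace through this code step by step.

Initialize: acc = 0
Entering loop: for n in range(3):

After execution: acc = 18
18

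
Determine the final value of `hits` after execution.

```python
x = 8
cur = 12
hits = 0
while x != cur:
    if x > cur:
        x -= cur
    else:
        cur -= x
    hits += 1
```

Let's trace through this code step by step.

Initialize: x = 8
Initialize: cur = 12
Initialize: hits = 0
Entering loop: while x != cur:

After execution: hits = 2
2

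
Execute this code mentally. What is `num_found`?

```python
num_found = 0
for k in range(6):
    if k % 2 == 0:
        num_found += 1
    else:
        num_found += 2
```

Let's trace through this code step by step.

Initialize: num_found = 0
Entering loop: for k in range(6):

After execution: num_found = 9
9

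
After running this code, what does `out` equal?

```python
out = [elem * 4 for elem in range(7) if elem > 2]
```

Let's trace through this code step by step.

Initialize: out = [elem * 4 for elem in range(7) if elem > 2]

After execution: out = [12, 16, 20, 24]
[12, 16, 20, 24]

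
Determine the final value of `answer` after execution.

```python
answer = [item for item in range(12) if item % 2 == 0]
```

Let's trace through this code step by step.

Initialize: answer = [item for item in range(12) if item % 2 == 0]

After execution: answer = [0, 2, 4, 6, 8, 10]
[0, 2, 4, 6, 8, 10]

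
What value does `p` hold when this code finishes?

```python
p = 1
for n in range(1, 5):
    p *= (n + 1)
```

Let's trace through this code step by step.

Initialize: p = 1
Entering loop: for n in range(1, 5):

After execution: p = 120
120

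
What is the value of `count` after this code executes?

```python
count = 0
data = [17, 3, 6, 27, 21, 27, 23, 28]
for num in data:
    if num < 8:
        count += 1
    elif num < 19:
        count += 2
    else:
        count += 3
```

Let's trace through this code step by step.

Initialize: count = 0
Initialize: data = [17, 3, 6, 27, 21, 27, 23, 28]
Entering loop: for num in data:

After execution: count = 19
19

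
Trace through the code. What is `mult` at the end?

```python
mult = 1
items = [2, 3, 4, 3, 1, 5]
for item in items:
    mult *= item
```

Let's trace through this code step by step.

Initialize: mult = 1
Initialize: items = [2, 3, 4, 3, 1, 5]
Entering loop: for item in items:

After execution: mult = 360
360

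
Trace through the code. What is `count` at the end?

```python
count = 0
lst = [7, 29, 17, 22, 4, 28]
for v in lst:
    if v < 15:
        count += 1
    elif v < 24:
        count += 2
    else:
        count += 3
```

Let's trace through this code step by step.

Initialize: count = 0
Initialize: lst = [7, 29, 17, 22, 4, 28]
Entering loop: for v in lst:

After execution: count = 12
12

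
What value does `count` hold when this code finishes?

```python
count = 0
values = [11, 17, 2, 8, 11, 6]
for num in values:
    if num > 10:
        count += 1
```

Let's trace through this code step by step.

Initialize: count = 0
Initialize: values = [11, 17, 2, 8, 11, 6]
Entering loop: for num in values:

After execution: count = 3
3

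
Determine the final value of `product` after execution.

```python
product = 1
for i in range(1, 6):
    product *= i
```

Let's trace through this code step by step.

Initialize: product = 1
Entering loop: for i in range(1, 6):

After execution: product = 120
120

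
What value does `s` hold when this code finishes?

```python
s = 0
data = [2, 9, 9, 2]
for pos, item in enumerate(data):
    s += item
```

Let's trace through this code step by step.

Initialize: s = 0
Initialize: data = [2, 9, 9, 2]
Entering loop: for pos, item in enumerate(data):

After execution: s = 22
22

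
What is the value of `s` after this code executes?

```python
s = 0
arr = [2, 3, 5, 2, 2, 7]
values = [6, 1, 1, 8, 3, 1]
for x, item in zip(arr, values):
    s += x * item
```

Let's trace through this code step by step.

Initialize: s = 0
Initialize: arr = [2, 3, 5, 2, 2, 7]
Initialize: values = [6, 1, 1, 8, 3, 1]
Entering loop: for x, item in zip(arr, values):

After execution: s = 49
49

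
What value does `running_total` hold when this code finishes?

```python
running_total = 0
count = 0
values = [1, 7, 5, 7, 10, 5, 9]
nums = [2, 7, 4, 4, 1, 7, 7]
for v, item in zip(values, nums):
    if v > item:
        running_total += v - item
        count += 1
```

Let's trace through this code step by step.

Initialize: running_total = 0
Initialize: count = 0
Initialize: values = [1, 7, 5, 7, 10, 5, 9]
Initialize: nums = [2, 7, 4, 4, 1, 7, 7]
Entering loop: for v, item in zip(values, nums):

After execution: running_total = 15
15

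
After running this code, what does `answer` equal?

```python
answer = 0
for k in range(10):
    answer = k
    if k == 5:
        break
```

Let's trace through this code step by step.

Initialize: answer = 0
Entering loop: for k in range(10):

After execution: answer = 5
5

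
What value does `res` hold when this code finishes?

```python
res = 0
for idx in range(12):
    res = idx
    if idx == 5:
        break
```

Let's trace through this code step by step.

Initialize: res = 0
Entering loop: for idx in range(12):

After execution: res = 5
5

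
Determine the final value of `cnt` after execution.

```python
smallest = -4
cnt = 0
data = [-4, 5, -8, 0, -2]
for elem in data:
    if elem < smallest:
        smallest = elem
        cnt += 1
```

Let's trace through this code step by step.

Initialize: smallest = -4
Initialize: cnt = 0
Initialize: data = [-4, 5, -8, 0, -2]
Entering loop: for elem in data:

After execution: cnt = 1
1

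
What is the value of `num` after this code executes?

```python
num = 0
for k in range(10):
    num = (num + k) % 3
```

Let's trace through this code step by step.

Initialize: num = 0
Entering loop: for k in range(10):

After execution: num = 0
0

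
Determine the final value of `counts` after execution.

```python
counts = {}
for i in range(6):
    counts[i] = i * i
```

Let's trace through this code step by step.

Initialize: counts = {}
Entering loop: for i in range(6):

After execution: counts = {0: 0, 1: 1, 2: 4, 3: 9, 4: 16, 5: 25}
{0: 0, 1: 1, 2: 4, 3: 9, 4: 16, 5: 25}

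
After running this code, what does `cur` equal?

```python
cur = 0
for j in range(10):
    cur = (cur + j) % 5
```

Let's trace through this code step by step.

Initialize: cur = 0
Entering loop: for j in range(10):

After execution: cur = 0
0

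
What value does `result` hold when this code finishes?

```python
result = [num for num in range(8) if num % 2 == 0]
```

Let's trace through this code step by step.

Initialize: result = [num for num in range(8) if num % 2 == 0]

After execution: result = [0, 2, 4, 6]
[0, 2, 4, 6]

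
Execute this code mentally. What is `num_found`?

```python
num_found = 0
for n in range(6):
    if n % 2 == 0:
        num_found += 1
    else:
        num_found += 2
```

Let's trace through this code step by step.

Initialize: num_found = 0
Entering loop: for n in range(6):

After execution: num_found = 9
9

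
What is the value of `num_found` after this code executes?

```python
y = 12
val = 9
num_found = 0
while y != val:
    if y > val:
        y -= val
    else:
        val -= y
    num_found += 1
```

Let's trace through this code step by step.

Initialize: y = 12
Initialize: val = 9
Initialize: num_found = 0
Entering loop: while y != val:

After execution: num_found = 3
3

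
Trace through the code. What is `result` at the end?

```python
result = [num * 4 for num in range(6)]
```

Let's trace through this code step by step.

Initialize: result = [num * 4 for num in range(6)]

After execution: result = [0, 4, 8, 12, 16, 20]
[0, 4, 8, 12, 16, 20]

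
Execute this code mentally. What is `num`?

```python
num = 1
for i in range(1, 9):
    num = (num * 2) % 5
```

Let's trace through this code step by step.

Initialize: num = 1
Entering loop: for i in range(1, 9):

After execution: num = 1
1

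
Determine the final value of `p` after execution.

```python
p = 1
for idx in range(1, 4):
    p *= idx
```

Let's trace through this code step by step.

Initialize: p = 1
Entering loop: for idx in range(1, 4):

After execution: p = 6
6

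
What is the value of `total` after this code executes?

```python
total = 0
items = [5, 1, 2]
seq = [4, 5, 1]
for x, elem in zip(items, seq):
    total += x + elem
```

Let's trace through this code step by step.

Initialize: total = 0
Initialize: items = [5, 1, 2]
Initialize: seq = [4, 5, 1]
Entering loop: for x, elem in zip(items, seq):

After execution: total = 18
18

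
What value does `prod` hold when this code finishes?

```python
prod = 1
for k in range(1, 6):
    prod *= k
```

Let's trace through this code step by step.

Initialize: prod = 1
Entering loop: for k in range(1, 6):

After execution: prod = 120
120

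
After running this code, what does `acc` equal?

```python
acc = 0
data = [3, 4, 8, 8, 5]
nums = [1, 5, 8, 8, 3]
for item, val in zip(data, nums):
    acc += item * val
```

Let's trace through this code step by step.

Initialize: acc = 0
Initialize: data = [3, 4, 8, 8, 5]
Initialize: nums = [1, 5, 8, 8, 3]
Entering loop: for item, val in zip(data, nums):

After execution: acc = 166
166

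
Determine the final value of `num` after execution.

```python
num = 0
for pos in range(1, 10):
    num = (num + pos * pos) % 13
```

Let's trace through this code step by step.

Initialize: num = 0
Entering loop: for pos in range(1, 10):

After execution: num = 12
12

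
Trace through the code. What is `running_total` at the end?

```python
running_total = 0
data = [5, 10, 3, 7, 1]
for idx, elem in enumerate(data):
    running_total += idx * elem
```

Let's trace through this code step by step.

Initialize: running_total = 0
Initialize: data = [5, 10, 3, 7, 1]
Entering loop: for idx, elem in enumerate(data):

After execution: running_total = 41
41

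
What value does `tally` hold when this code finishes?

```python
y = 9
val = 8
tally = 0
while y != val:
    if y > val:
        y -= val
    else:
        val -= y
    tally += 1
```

Let's trace through this code step by step.

Initialize: y = 9
Initialize: val = 8
Initialize: tally = 0
Entering loop: while y != val:

After execution: tally = 8
8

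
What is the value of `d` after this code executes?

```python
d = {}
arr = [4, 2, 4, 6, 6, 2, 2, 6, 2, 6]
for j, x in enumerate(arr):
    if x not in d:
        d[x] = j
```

Let's trace through this code step by step.

Initialize: d = {}
Initialize: arr = [4, 2, 4, 6, 6, 2, 2, 6, 2, 6]
Entering loop: for j, x in enumerate(arr):

After execution: d = {4: 0, 2: 1, 6: 3}
{4: 0, 2: 1, 6: 3}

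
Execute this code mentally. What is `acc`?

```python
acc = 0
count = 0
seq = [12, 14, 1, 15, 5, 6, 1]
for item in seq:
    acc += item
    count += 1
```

Let's trace through this code step by step.

Initialize: acc = 0
Initialize: count = 0
Initialize: seq = [12, 14, 1, 15, 5, 6, 1]
Entering loop: for item in seq:

After execution: acc = 54
54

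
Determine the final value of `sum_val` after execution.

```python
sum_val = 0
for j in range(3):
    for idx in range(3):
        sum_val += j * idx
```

Let's trace through this code step by step.

Initialize: sum_val = 0
Entering loop: for j in range(3):

After execution: sum_val = 9
9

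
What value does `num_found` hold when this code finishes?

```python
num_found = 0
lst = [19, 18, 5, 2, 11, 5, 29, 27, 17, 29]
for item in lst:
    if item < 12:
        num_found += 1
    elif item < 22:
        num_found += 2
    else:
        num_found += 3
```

Let's trace through this code step by step.

Initialize: num_found = 0
Initialize: lst = [19, 18, 5, 2, 11, 5, 29, 27, 17, 29]
Entering loop: for item in lst:

After execution: num_found = 19
19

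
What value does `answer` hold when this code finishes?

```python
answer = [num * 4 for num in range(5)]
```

Let's trace through this code step by step.

Initialize: answer = [num * 4 for num in range(5)]

After execution: answer = [0, 4, 8, 12, 16]
[0, 4, 8, 12, 16]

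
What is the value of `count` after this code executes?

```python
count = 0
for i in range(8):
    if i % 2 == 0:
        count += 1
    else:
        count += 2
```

Let's trace through this code step by step.

Initialize: count = 0
Entering loop: for i in range(8):

After execution: count = 12
12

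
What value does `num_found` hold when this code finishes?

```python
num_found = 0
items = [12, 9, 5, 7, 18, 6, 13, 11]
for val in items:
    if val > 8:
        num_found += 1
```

Let's trace through this code step by step.

Initialize: num_found = 0
Initialize: items = [12, 9, 5, 7, 18, 6, 13, 11]
Entering loop: for val in items:

After execution: num_found = 5
5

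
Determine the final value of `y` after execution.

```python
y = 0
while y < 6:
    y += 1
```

Let's trace through this code step by step.

Initialize: y = 0
Entering loop: while y < 6:

After execution: y = 6
6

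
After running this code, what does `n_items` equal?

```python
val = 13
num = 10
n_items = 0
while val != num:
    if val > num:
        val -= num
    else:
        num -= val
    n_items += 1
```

Let's trace through this code step by step.

Initialize: val = 13
Initialize: num = 10
Initialize: n_items = 0
Entering loop: while val != num:

After execution: n_items = 6
6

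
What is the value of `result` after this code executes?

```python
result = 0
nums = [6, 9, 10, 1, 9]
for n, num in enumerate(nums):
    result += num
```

Let's trace through this code step by step.

Initialize: result = 0
Initialize: nums = [6, 9, 10, 1, 9]
Entering loop: for n, num in enumerate(nums):

After execution: result = 35
35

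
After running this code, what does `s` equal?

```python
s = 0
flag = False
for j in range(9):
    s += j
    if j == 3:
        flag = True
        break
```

Let's trace through this code step by step.

Initialize: s = 0
Initialize: flag = False
Entering loop: for j in range(9):

After execution: s = 6
6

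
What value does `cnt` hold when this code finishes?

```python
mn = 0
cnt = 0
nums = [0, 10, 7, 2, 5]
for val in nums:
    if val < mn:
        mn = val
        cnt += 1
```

Let's trace through this code step by step.

Initialize: mn = 0
Initialize: cnt = 0
Initialize: nums = [0, 10, 7, 2, 5]
Entering loop: for val in nums:

After execution: cnt = 0
0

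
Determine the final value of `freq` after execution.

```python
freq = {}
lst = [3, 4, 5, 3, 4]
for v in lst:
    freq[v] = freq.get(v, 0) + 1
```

Let's trace through this code step by step.

Initialize: freq = {}
Initialize: lst = [3, 4, 5, 3, 4]
Entering loop: for v in lst:

After execution: freq = {3: 2, 4: 2, 5: 1}
{3: 2, 4: 2, 5: 1}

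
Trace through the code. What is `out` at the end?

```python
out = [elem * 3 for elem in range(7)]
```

Let's trace through this code step by step.

Initialize: out = [elem * 3 for elem in range(7)]

After execution: out = [0, 3, 6, 9, 12, 15, 18]
[0, 3, 6, 9, 12, 15, 18]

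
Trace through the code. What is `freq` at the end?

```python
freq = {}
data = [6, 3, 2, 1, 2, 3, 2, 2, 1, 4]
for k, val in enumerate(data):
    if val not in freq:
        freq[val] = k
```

Let's trace through this code step by step.

Initialize: freq = {}
Initialize: data = [6, 3, 2, 1, 2, 3, 2, 2, 1, 4]
Entering loop: for k, val in enumerate(data):

After execution: freq = {6: 0, 3: 1, 2: 2, 1: 3, 4: 9}
{6: 0, 3: 1, 2: 2, 1: 3, 4: 9}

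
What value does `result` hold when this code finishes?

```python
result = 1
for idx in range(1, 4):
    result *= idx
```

Let's trace through this code step by step.

Initialize: result = 1
Entering loop: for idx in range(1, 4):

After execution: result = 6
6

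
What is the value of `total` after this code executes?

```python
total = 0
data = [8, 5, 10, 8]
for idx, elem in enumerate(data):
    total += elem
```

Let's trace through this code step by step.

Initialize: total = 0
Initialize: data = [8, 5, 10, 8]
Entering loop: for idx, elem in enumerate(data):

After execution: total = 31
31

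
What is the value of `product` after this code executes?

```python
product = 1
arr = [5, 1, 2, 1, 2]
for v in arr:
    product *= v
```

Let's trace through this code step by step.

Initialize: product = 1
Initialize: arr = [5, 1, 2, 1, 2]
Entering loop: for v in arr:

After execution: product = 20
20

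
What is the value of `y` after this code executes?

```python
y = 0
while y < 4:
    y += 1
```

Let's trace through this code step by step.

Initialize: y = 0
Entering loop: while y < 4:

After execution: y = 4
4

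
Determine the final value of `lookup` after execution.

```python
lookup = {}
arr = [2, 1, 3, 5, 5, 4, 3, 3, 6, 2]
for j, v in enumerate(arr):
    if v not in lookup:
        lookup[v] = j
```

Let's trace through this code step by step.

Initialize: lookup = {}
Initialize: arr = [2, 1, 3, 5, 5, 4, 3, 3, 6, 2]
Entering loop: for j, v in enumerate(arr):

After execution: lookup = {2: 0, 1: 1, 3: 2, 5: 3, 4: 5, 6: 8}
{2: 0, 1: 1, 3: 2, 5: 3, 4: 5, 6: 8}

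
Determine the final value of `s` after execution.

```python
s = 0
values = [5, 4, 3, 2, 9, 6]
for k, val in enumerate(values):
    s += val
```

Let's trace through this code step by step.

Initialize: s = 0
Initialize: values = [5, 4, 3, 2, 9, 6]
Entering loop: for k, val in enumerate(values):

After execution: s = 29
29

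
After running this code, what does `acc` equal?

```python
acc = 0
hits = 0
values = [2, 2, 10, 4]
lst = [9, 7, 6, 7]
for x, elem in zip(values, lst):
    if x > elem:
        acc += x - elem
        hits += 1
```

Let's trace through this code step by step.

Initialize: acc = 0
Initialize: hits = 0
Initialize: values = [2, 2, 10, 4]
Initialize: lst = [9, 7, 6, 7]
Entering loop: for x, elem in zip(values, lst):

After execution: acc = 4
4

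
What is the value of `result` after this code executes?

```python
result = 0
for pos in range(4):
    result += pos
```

Let's trace through this code step by step.

Initialize: result = 0
Entering loop: for pos in range(4):

After execution: result = 6
6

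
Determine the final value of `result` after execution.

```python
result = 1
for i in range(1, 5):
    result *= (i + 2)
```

Let's trace through this code step by step.

Initialize: result = 1
Entering loop: for i in range(1, 5):

After execution: result = 360
360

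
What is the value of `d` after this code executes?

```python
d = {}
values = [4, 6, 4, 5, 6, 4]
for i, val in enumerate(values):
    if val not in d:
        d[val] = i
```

Let's trace through this code step by step.

Initialize: d = {}
Initialize: values = [4, 6, 4, 5, 6, 4]
Entering loop: for i, val in enumerate(values):

After execution: d = {4: 0, 6: 1, 5: 3}
{4: 0, 6: 1, 5: 3}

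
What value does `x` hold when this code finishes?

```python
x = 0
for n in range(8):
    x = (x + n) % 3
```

Let's trace through this code step by step.

Initialize: x = 0
Entering loop: for n in range(8):

After execution: x = 1
1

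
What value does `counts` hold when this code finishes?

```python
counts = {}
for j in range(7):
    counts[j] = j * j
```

Let's trace through this code step by step.

Initialize: counts = {}
Entering loop: for j in range(7):

After execution: counts = {0: 0, 1: 1, 2: 4, 3: 9, 4: 16, 5: 25, 6: 36}
{0: 0, 1: 1, 2: 4, 3: 9, 4: 16, 5: 25, 6: 36}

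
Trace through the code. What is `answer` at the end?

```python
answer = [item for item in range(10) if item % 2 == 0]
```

Let's trace through this code step by step.

Initialize: answer = [item for item in range(10) if item % 2 == 0]

After execution: answer = [0, 2, 4, 6, 8]
[0, 2, 4, 6, 8]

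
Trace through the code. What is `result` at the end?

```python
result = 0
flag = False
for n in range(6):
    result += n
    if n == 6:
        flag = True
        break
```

Let's trace through this code step by step.

Initialize: result = 0
Initialize: flag = False
Entering loop: for n in range(6):

After execution: result = 15
15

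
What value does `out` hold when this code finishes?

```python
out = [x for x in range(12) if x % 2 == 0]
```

Let's trace through this code step by step.

Initialize: out = [x for x in range(12) if x % 2 == 0]

After execution: out = [0, 2, 4, 6, 8, 10]
[0, 2, 4, 6, 8, 10]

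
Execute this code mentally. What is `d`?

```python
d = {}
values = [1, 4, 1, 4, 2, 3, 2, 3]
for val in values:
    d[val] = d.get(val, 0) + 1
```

Let's trace through this code step by step.

Initialize: d = {}
Initialize: values = [1, 4, 1, 4, 2, 3, 2, 3]
Entering loop: for val in values:

After execution: d = {1: 2, 4: 2, 2: 2, 3: 2}
{1: 2, 4: 2, 2: 2, 3: 2}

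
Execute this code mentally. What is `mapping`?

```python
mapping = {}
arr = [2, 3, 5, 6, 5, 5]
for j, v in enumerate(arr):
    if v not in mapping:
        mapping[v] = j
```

Let's trace through this code step by step.

Initialize: mapping = {}
Initialize: arr = [2, 3, 5, 6, 5, 5]
Entering loop: for j, v in enumerate(arr):

After execution: mapping = {2: 0, 3: 1, 5: 2, 6: 3}
{2: 0, 3: 1, 5: 2, 6: 3}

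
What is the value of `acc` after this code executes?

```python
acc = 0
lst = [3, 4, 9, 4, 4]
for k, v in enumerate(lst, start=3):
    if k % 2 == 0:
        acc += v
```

Let's trace through this code step by step.

Initialize: acc = 0
Initialize: lst = [3, 4, 9, 4, 4]
Entering loop: for k, v in enumerate(lst, start=3):

After execution: acc = 8
8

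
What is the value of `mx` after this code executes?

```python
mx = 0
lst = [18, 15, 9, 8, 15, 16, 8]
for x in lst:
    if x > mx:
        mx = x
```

Let's trace through this code step by step.

Initialize: mx = 0
Initialize: lst = [18, 15, 9, 8, 15, 16, 8]
Entering loop: for x in lst:

After execution: mx = 18
18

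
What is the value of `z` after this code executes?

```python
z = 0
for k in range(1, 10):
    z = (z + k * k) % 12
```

Let's trace through this code step by step.

Initialize: z = 0
Entering loop: for k in range(1, 10):

After execution: z = 9
9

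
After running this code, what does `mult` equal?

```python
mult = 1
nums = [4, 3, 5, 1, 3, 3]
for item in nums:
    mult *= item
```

Let's trace through this code step by step.

Initialize: mult = 1
Initialize: nums = [4, 3, 5, 1, 3, 3]
Entering loop: for item in nums:

After execution: mult = 540
540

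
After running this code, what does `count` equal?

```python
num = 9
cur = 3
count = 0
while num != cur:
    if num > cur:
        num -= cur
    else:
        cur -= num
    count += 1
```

Let's trace through this code step by step.

Initialize: num = 9
Initialize: cur = 3
Initialize: count = 0
Entering loop: while num != cur:

After execution: count = 2
2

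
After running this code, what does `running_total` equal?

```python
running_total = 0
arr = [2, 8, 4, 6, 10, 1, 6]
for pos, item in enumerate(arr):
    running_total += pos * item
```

Let's trace through this code step by step.

Initialize: running_total = 0
Initialize: arr = [2, 8, 4, 6, 10, 1, 6]
Entering loop: for pos, item in enumerate(arr):

After execution: running_total = 115
115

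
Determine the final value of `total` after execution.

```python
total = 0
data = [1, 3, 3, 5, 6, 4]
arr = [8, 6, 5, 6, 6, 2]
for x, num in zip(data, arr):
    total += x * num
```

Let's trace through this code step by step.

Initialize: total = 0
Initialize: data = [1, 3, 3, 5, 6, 4]
Initialize: arr = [8, 6, 5, 6, 6, 2]
Entering loop: for x, num in zip(data, arr):

After execution: total = 115
115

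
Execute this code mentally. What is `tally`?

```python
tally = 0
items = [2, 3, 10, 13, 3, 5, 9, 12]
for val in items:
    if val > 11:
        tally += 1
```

Let's trace through this code step by step.

Initialize: tally = 0
Initialize: items = [2, 3, 10, 13, 3, 5, 9, 12]
Entering loop: for val in items:

After execution: tally = 2
2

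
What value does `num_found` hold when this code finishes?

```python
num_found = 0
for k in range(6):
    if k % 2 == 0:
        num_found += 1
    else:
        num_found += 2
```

Let's trace through this code step by step.

Initialize: num_found = 0
Entering loop: for k in range(6):

After execution: num_found = 9
9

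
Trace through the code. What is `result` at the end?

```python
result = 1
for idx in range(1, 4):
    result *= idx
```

Let's trace through this code step by step.

Initialize: result = 1
Entering loop: for idx in range(1, 4):

After execution: result = 6
6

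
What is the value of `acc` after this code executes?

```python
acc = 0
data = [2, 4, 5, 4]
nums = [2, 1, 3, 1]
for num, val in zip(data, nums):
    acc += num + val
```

Let's trace through this code step by step.

Initialize: acc = 0
Initialize: data = [2, 4, 5, 4]
Initialize: nums = [2, 1, 3, 1]
Entering loop: for num, val in zip(data, nums):

After execution: acc = 22
22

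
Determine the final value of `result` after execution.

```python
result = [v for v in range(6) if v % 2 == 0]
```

Let's trace through this code step by step.

Initialize: result = [v for v in range(6) if v % 2 == 0]

After execution: result = [0, 2, 4]
[0, 2, 4]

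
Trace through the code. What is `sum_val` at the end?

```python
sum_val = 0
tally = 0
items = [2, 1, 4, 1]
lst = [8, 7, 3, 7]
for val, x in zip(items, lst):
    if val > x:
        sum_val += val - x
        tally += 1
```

Let's trace through this code step by step.

Initialize: sum_val = 0
Initialize: tally = 0
Initialize: items = [2, 1, 4, 1]
Initialize: lst = [8, 7, 3, 7]
Entering loop: for val, x in zip(items, lst):

After execution: sum_val = 1
1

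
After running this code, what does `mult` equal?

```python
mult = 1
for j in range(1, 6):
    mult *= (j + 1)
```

Let's trace through this code step by step.

Initialize: mult = 1
Entering loop: for j in range(1, 6):

After execution: mult = 720
720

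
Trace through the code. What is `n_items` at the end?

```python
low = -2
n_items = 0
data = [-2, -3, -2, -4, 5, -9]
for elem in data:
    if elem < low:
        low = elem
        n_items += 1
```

Let's trace through this code step by step.

Initialize: low = -2
Initialize: n_items = 0
Initialize: data = [-2, -3, -2, -4, 5, -9]
Entering loop: for elem in data:

After execution: n_items = 3
3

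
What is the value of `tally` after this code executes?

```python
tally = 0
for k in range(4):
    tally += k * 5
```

Let's trace through this code step by step.

Initialize: tally = 0
Entering loop: for k in range(4):

After execution: tally = 30
30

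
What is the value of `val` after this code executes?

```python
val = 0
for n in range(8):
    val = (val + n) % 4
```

Let's trace through this code step by step.

Initialize: val = 0
Entering loop: for n in range(8):

After execution: val = 0
0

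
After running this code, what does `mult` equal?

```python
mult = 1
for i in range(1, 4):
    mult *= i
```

Let's trace through this code step by step.

Initialize: mult = 1
Entering loop: for i in range(1, 4):

After execution: mult = 6
6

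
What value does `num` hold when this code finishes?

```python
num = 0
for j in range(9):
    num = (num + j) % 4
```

Let's trace through this code step by step.

Initialize: num = 0
Entering loop: for j in range(9):

After execution: num = 0
0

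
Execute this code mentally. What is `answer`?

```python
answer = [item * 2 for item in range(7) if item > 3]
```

Let's trace through this code step by step.

Initialize: answer = [item * 2 for item in range(7) if item > 3]

After execution: answer = [8, 10, 12]
[8, 10, 12]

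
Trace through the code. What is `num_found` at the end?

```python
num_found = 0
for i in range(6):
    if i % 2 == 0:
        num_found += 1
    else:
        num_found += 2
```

Let's trace through this code step by step.

Initialize: num_found = 0
Entering loop: for i in range(6):

After execution: num_found = 9
9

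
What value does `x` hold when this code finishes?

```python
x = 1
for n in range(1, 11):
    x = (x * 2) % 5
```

Let's trace through this code step by step.

Initialize: x = 1
Entering loop: for n in range(1, 11):

After execution: x = 4
4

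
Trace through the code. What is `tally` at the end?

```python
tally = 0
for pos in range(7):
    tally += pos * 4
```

Let's trace through this code step by step.

Initialize: tally = 0
Entering loop: for pos in range(7):

After execution: tally = 84
84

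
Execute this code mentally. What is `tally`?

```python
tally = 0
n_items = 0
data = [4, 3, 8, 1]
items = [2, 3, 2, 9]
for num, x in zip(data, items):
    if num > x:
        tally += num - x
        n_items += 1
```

Let's trace through this code step by step.

Initialize: tally = 0
Initialize: n_items = 0
Initialize: data = [4, 3, 8, 1]
Initialize: items = [2, 3, 2, 9]
Entering loop: for num, x in zip(data, items):

After execution: tally = 8
8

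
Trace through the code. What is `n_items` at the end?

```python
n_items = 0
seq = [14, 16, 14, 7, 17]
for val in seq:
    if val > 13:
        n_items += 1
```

Let's trace through this code step by step.

Initialize: n_items = 0
Initialize: seq = [14, 16, 14, 7, 17]
Entering loop: for val in seq:

After execution: n_items = 4
4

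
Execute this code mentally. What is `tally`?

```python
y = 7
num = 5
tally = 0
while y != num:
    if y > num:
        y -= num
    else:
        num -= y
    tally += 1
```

Let's trace through this code step by step.

Initialize: y = 7
Initialize: num = 5
Initialize: tally = 0
Entering loop: while y != num:

After execution: tally = 4
4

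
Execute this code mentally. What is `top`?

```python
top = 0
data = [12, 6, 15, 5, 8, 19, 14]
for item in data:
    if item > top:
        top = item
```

Let's trace through this code step by step.

Initialize: top = 0
Initialize: data = [12, 6, 15, 5, 8, 19, 14]
Entering loop: for item in data:

After execution: top = 19
19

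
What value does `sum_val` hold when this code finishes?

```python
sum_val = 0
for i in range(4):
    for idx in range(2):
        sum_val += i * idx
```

Let's trace through this code step by step.

Initialize: sum_val = 0
Entering loop: for i in range(4):

After execution: sum_val = 6
6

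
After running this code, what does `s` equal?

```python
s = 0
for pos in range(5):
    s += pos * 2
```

Let's trace through this code step by step.

Initialize: s = 0
Entering loop: for pos in range(5):

After execution: s = 20
20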